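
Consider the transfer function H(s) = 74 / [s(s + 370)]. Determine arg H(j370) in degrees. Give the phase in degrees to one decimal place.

∠(j370 + 370) = arctan(370/370) = 45.00°
∠(j370) = 90.00°
∠H(j370) = − (45.00° + 90.00°) = -135.00°

-135.0°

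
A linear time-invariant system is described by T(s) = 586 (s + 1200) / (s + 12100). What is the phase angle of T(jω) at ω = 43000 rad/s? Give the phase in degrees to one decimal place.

14.1°

∠(j43000 + 1200) = arctan(43000/1200) = 88.40°
∠(j43000 + 12100) = arctan(43000/12100) = 74.28°
∠T(j43000) = 88.40° − 74.28° = 14.12°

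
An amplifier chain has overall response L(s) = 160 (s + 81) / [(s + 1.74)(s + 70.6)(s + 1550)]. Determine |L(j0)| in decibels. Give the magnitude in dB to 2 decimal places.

L(0) = 160 × 81 / (1.74 × 70.6 × 1550) = 0.068064
20 log₁₀(0.068064) = -23.342 dB

-23.34 dB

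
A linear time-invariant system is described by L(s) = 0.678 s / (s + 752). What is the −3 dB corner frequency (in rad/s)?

For a single-pole high-pass, the −3 dB point is at the pole: ω = 752 rad/s.

752 rad/s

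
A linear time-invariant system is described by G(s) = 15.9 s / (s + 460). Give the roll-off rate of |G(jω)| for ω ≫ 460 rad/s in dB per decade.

With 1 zero and 1 pole, the high-frequency asymptotic slope is 20 × (1 − 1) = 0 dB/decade.

0 dB/decade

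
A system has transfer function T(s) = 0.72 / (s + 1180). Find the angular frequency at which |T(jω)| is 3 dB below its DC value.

1180 rad/sec

For a single-pole low-pass, the −3 dB point is at the pole: ω = 1180 rad/sec.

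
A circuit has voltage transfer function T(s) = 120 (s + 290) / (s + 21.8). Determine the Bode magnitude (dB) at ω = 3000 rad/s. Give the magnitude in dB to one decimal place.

41.6 dB

|j3000 + 290| = √(3000² + 290²) = 3014
|j3000 + 21.8| = √(3000² + 21.8²) = 3000
|T(j3000)| = 120 × 3014 / 3000 = 120.56
20 log₁₀(120.56) = 41.62 dB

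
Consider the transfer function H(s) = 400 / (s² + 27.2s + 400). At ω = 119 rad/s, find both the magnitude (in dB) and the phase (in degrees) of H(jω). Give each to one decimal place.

|(j119)² + 27.2(j119) + 400| = |-13761 + j3236.8| = 1.414e+04
|H(j119)| = 400 / 1.414e+04 = 0.028295
20 log₁₀(0.028295) = -30.97 dB
∠[(j119)² + 27.2(j119) + 400] = ∠[-13761 + j3236.8] = 166.76°
∠H(j119) = −166.76° = -166.76°

|H| = -31.0 dB, ∠H = -166.8°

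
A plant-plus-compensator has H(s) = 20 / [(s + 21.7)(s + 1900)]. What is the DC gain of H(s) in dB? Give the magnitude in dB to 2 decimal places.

H(0) = 20 / (21.7 × 1900) = 0.00048508
20 log₁₀(0.00048508) = -66.284 dB

-66.28 dB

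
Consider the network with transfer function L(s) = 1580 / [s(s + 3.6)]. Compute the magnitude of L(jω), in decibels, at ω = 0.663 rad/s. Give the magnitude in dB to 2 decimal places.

|j0.663 + 3.6| = √(0.663² + 3.6²) = 3.661
|j0.663| = 0.663
|L(j0.663)| = 1580 / (3.661 × 0.663) = 651.03
20 log₁₀(651.03) = 56.272 dB

56.27 dB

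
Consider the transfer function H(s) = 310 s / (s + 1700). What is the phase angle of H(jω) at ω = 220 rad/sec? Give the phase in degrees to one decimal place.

∠(j220) = 90.00°
∠(j220 + 1700) = arctan(220/1700) = 7.37°
∠H(j220) = 90.00° − 7.37° = 82.63°

82.6 deg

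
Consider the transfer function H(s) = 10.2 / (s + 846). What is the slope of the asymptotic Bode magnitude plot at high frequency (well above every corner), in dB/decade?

With 0 zeros and 1 pole, the high-frequency asymptotic slope is 20 × (0 − 1) = -20 dB/decade.

-20 dB/decade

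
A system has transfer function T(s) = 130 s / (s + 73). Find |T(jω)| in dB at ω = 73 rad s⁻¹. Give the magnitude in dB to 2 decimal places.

|j73| = 73
|j73 + 73| = √(73² + 73²) = 103.2
|T(j73)| = 130 × 73 / 103.2 = 91.924
20 log₁₀(91.924) = 39.269 dB

39.27 dB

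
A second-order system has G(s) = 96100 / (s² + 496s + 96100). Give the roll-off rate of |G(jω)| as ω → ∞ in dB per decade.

-40 dB/decade

With 0 zeros and 2 poles, the high-frequency asymptotic slope is 20 × (0 − 2) = -40 dB/decade.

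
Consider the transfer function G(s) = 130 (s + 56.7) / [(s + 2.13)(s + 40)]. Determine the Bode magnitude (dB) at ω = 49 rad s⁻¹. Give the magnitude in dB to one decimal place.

|j49 + 56.7| = √(49² + 56.7²) = 74.94
|j49 + 2.13| = √(49² + 2.13²) = 49.05
|j49 + 40| = √(49² + 40²) = 63.25
|G(j49)| = 130 × 74.94 / (49.05 × 63.25) = 3.1402
20 log₁₀(3.1402) = 9.94 dB

9.9 dB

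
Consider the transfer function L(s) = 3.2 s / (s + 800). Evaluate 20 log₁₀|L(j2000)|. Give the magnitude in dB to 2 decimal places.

|j2000| = 2000
|j2000 + 800| = √(2000² + 800²) = 2154
|L(j2000)| = 3.2 × 2000 / 2154 = 2.9711
20 log₁₀(2.9711) = 9.458 dB

9.46 dB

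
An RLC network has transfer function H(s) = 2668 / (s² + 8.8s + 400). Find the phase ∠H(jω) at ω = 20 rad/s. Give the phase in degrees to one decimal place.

∠[(j20)² + 8.8(j20) + 400] = ∠[0 + j176] = 90.00°
∠H(j20) = −90.00° = -90.00°

-90.0°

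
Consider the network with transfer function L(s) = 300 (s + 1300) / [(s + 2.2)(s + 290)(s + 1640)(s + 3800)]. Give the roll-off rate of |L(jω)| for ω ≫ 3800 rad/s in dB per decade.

With 1 zero and 4 poles, the high-frequency asymptotic slope is 20 × (1 − 4) = -60 dB/decade.

-60 dB/decade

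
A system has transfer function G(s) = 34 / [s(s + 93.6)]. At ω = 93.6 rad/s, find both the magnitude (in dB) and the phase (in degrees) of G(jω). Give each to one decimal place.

|j93.6 + 93.6| = √(93.6² + 93.6²) = 132.4
|j93.6| = 93.6
|G(j93.6)| = 34 / (132.4 × 93.6) = 0.0027442
20 log₁₀(0.0027442) = -51.23 dB
∠(j93.6 + 93.6) = arctan(93.6/93.6) = 45.00°
∠(j93.6) = 90.00°
∠G(j93.6) = − (45.00° + 90.00°) = -135.00°

|G| = -51.2 dB, ∠G = -135.0 deg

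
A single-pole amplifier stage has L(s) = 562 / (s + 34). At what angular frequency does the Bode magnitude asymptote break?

The single real pole at s = −34 gives a corner at ω = 34 rad s⁻¹.

34 rad s⁻¹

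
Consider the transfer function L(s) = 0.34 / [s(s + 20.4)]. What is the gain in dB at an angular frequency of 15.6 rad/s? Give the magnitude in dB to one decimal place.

|j15.6 + 20.4| = √(15.6² + 20.4²) = 25.68
|j15.6| = 15.6
|L(j15.6)| = 0.34 / (25.68 × 15.6) = 0.00084867
20 log₁₀(0.00084867) = -61.43 dB

-61.4 dB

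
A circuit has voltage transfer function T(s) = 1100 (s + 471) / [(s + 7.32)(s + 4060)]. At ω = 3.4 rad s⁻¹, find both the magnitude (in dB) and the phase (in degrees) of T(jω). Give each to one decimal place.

|T| = 24.0 dB, ∠T = -24.5°

|j3.4 + 471| = √(3.4² + 471²) = 471
|j3.4 + 7.32| = √(3.4² + 7.32²) = 8.071
|j3.4 + 4060| = √(3.4² + 4060²) = 4060
|T(j3.4)| = 1100 × 471 / (8.071 × 4060) = 15.811
20 log₁₀(15.811) = 23.98 dB
∠(j3.4 + 471) = arctan(3.4/471) = 0.41°
∠(j3.4 + 7.32) = arctan(3.4/7.32) = 24.91°
∠(j3.4 + 4060) = arctan(3.4/4060) = 0.05°
∠T(j3.4) = 0.41° − (24.91° + 0.05°) = -24.55°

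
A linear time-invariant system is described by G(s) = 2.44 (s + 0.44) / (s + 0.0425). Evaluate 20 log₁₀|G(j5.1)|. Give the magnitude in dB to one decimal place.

|j5.1 + 0.44| = √(5.1² + 0.44²) = 5.119
|j5.1 + 0.0425| = √(5.1² + 0.0425²) = 5.1
|G(j5.1)| = 2.44 × 5.119 / 5.1 = 2.449
20 log₁₀(2.449) = 7.78 dB

7.8 dB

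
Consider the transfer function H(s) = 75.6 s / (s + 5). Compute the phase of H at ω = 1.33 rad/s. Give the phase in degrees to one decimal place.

75.1°

∠(j1.33) = 90.00°
∠(j1.33 + 5) = arctan(1.33/5) = 14.90°
∠H(j1.33) = 90.00° − 14.90° = 75.10°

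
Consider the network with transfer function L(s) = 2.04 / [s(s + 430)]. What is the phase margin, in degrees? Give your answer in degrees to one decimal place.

Gain crossover: |L(jω)| = 1 at ω ≈ 0.00474 rad/s.
∠L(j0.00474) = −90° − arctan(0.00474/430) ≈ -90.00°
PM = 180° + (-90.00°) = 90.00°

90.0°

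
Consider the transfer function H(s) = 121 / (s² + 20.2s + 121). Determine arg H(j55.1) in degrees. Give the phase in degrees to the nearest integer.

∠[(j55.1)² + 20.2(j55.1) + 121] = ∠[-2915 + j1113] = 159.10°
∠H(j55.1) = −159.10° = -159.10°

-159°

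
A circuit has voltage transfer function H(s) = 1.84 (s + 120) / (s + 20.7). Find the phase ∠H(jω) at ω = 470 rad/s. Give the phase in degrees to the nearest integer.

∠(j470 + 120) = arctan(470/120) = 75.68°
∠(j470 + 20.7) = arctan(470/20.7) = 87.48°
∠H(j470) = 75.68° − 87.48° = -11.80°

-12°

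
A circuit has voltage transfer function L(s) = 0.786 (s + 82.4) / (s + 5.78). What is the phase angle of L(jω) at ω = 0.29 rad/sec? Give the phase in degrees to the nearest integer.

-3°

∠(j0.29 + 82.4) = arctan(0.29/82.4) = 0.20°
∠(j0.29 + 5.78) = arctan(0.29/5.78) = 2.87°
∠L(j0.29) = 0.20° − 2.87° = -2.67°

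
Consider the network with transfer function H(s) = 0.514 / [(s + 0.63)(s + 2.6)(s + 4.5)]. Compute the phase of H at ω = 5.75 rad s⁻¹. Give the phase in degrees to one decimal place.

∠(j5.75 + 0.63) = arctan(5.75/0.63) = 83.75°
∠(j5.75 + 2.6) = arctan(5.75/2.6) = 65.67°
∠(j5.75 + 4.5) = arctan(5.75/4.5) = 51.95°
∠H(j5.75) = − (83.75° + 65.67° + 51.95°) = -201.37°

-201.4 deg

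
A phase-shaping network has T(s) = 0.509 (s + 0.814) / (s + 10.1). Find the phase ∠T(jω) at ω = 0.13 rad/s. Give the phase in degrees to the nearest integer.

8°

∠(j0.13 + 0.814) = arctan(0.13/0.814) = 9.07°
∠(j0.13 + 10.1) = arctan(0.13/10.1) = 0.74°
∠T(j0.13) = 9.07° − 0.74° = 8.34°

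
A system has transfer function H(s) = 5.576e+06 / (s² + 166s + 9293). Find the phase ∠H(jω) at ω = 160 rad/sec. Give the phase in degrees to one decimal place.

∠[(j160)² + 166(j160) + 9293] = ∠[-16307 + j26560] = 121.55°
∠H(j160) = −121.55° = -121.55°

-121.5°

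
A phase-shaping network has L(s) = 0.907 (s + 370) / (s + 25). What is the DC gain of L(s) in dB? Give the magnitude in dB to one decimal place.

22.6 dB

L(0) = 0.907 × 370 / 25 = 13.424
20 log₁₀(13.424) = 22.56 dB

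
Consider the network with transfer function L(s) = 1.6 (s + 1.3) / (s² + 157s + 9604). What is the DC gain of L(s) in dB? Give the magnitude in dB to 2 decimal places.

-73.29 dB

L(0) = 1.6 × 1.3 / 9604 = 0.00021658
20 log₁₀(0.00021658) = -73.288 dB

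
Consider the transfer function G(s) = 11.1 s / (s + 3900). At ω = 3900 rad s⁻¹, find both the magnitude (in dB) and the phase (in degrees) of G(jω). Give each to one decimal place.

|G| = 17.9 dB, ∠G = 45.0°

|j3900| = 3900
|j3900 + 3900| = √(3900² + 3900²) = 5515
|G(j3900)| = 11.1 × 3900 / 5515 = 7.8489
20 log₁₀(7.8489) = 17.90 dB
∠(j3900) = 90.00°
∠(j3900 + 3900) = arctan(3900/3900) = 45.00°
∠G(j3900) = 90.00° − 45.00° = 45.00°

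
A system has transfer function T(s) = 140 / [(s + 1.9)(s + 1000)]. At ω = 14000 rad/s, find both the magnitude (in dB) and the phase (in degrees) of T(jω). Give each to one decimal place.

|T| = -122.9 dB, ∠T = -175.9 deg

|j14000 + 1.9| = √(14000² + 1.9²) = 1.4e+04
|j14000 + 1000| = √(14000² + 1000²) = 1.404e+04
|T(j14000)| = 140 / (1.4e+04 × 1.404e+04) = 7.1247e-07
20 log₁₀(7.1247e-07) = -122.94 dB
∠(j14000 + 1.9) = arctan(14000/1.9) = 89.99°
∠(j14000 + 1000) = arctan(14000/1000) = 85.91°
∠T(j14000) = − (89.99° + 85.91°) = -175.91°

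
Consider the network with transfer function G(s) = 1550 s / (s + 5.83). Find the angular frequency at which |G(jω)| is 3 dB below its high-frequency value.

5.83 rad s⁻¹

For a single-pole high-pass, the −3 dB point is at the pole: ω = 5.83 rad s⁻¹.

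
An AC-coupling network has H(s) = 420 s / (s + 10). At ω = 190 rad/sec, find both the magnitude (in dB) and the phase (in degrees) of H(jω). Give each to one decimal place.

|H| = 52.5 dB, ∠H = 3.0°

|j190| = 190
|j190 + 10| = √(190² + 10²) = 190.3
|H(j190)| = 420 × 190 / 190.3 = 419.42
20 log₁₀(419.42) = 52.45 dB
∠(j190) = 90.00°
∠(j190 + 10) = arctan(190/10) = 86.99°
∠H(j190) = 90.00° − 86.99° = 3.01°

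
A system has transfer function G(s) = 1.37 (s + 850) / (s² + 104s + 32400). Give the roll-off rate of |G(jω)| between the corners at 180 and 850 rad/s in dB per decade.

-40 dB/decade

In this band the factors already past their corner are: complex pole pair at ωₙ ≈ 180; net slope = -40 dB/decade.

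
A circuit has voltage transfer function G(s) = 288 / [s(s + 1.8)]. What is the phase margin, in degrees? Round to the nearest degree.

Gain crossover: |G(jω)| = 1 at ω ≈ 16.9 rad/s.
∠G(j16.9) = −90° − arctan(16.9/1.8) ≈ -173.93°
PM = 180° + (-173.93°) = 6.07°

6 deg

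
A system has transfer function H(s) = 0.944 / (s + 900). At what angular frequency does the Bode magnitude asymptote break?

The single real pole at s = −900 gives a corner at ω = 900 rad/s.

900 rad/s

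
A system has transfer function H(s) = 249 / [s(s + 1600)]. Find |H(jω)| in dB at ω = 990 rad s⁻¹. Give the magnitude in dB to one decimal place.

|j990 + 1600| = √(990² + 1600²) = 1882
|j990| = 990
|H(j990)| = 249 / (1882 × 990) = 0.00013368
20 log₁₀(0.00013368) = -77.48 dB

-77.5 dB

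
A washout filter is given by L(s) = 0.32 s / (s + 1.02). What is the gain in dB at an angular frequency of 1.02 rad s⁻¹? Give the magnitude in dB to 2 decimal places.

|j1.02| = 1.02
|j1.02 + 1.02| = √(1.02² + 1.02²) = 1.442
|L(j1.02)| = 0.32 × 1.02 / 1.442 = 0.22627
20 log₁₀(0.22627) = -12.907 dB

-12.91 dB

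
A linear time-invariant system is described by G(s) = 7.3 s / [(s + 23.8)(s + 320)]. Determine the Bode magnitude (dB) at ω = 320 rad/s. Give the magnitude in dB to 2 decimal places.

|j320| = 320
|j320 + 23.8| = √(320² + 23.8²) = 320.9
|j320 + 320| = √(320² + 320²) = 452.5
|G(j320)| = 7.3 × 320 / (320.9 × 452.5) = 0.016086
20 log₁₀(0.016086) = -35.871 dB

-35.87 dB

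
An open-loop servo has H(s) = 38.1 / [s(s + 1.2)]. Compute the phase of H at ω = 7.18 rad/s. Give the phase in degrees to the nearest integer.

∠(j7.18 + 1.2) = arctan(7.18/1.2) = 80.51°
∠(j7.18) = 90.00°
∠H(j7.18) = − (80.51° + 90.00°) = -170.51°

-171°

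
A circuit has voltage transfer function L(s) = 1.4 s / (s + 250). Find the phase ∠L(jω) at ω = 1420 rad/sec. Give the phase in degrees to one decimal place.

10.0°

∠(j1420) = 90.00°
∠(j1420 + 250) = arctan(1420/250) = 80.02°
∠L(j1420) = 90.00° − 80.02° = 9.98°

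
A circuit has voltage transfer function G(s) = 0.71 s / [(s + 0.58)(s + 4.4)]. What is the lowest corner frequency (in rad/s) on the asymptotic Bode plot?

0.58 rad/s

Break frequencies occur at each pole and zero magnitude: 0.58 rad/s, 4.4 rad/s.
The lowest is 0.58 rad/s.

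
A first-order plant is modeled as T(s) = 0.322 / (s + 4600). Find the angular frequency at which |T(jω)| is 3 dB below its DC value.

For a single-pole low-pass, the −3 dB point is at the pole: ω = 4600 rad s⁻¹.

4600 rad s⁻¹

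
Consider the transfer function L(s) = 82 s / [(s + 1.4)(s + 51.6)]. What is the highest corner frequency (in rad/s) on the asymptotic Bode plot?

Break frequencies occur at each pole and zero magnitude: 1.4 rad/s, 51.6 rad/s.
The highest is 51.6 rad/s.

51.6 rad/s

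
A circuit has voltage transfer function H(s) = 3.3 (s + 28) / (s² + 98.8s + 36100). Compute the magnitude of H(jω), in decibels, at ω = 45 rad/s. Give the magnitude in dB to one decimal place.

|j45 + 28| = √(45² + 28²) = 53
|(j45)² + 98.8(j45) + 36100| = |34075 + j4446| = 3.436e+04
|H(j45)| = 3.3 × 53 / 3.436e+04 = 0.0050897
20 log₁₀(0.0050897) = -45.87 dB

-45.9 dB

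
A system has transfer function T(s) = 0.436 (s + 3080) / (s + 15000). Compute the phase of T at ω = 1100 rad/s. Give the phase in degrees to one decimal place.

∠(j1100 + 3080) = arctan(1100/3080) = 19.65°
∠(j1100 + 15000) = arctan(1100/15000) = 4.19°
∠T(j1100) = 19.65° − 4.19° = 15.46°

15.5°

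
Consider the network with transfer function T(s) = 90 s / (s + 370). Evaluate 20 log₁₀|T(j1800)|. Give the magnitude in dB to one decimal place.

38.9 dB

|j1800| = 1800
|j1800 + 370| = √(1800² + 370²) = 1838
|T(j1800)| = 90 × 1800 / 1838 = 88.157
20 log₁₀(88.157) = 38.91 dB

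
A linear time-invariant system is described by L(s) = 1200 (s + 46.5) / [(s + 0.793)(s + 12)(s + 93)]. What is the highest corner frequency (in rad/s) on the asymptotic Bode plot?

93 rad/s

Break frequencies occur at each pole and zero magnitude: 0.793 rad/s, 12 rad/s, 46.5 rad/s, 93 rad/s.
The highest is 93 rad/s.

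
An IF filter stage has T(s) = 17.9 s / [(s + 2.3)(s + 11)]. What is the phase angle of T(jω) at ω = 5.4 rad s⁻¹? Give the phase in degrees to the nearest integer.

-3°

∠(j5.4) = 90.00°
∠(j5.4 + 2.3) = arctan(5.4/2.3) = 66.93°
∠(j5.4 + 11) = arctan(5.4/11) = 26.15°
∠T(j5.4) = 90.00° − (66.93° + 26.15°) = -3.08°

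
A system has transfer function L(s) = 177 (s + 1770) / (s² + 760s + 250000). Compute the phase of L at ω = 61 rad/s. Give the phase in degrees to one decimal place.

-8.7 deg

∠(j61 + 1770) = arctan(61/1770) = 1.97°
∠[(j61)² + 760(j61) + 250000] = ∠[2.4628e+05 + j46360] = 10.66°
∠L(j61) = 1.97° − 10.66° = -8.69°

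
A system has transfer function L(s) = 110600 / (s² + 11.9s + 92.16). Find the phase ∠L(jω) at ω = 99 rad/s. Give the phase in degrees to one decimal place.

∠[(j99)² + 11.9(j99) + 92.16] = ∠[-9708.8 + j1178.1] = 173.08°
∠L(j99) = −173.08° = -173.08°

-173.1°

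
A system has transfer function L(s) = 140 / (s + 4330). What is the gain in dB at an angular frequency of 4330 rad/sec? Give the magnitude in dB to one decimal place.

|j4330 + 4330| = √(4330² + 4330²) = 6124
|L(j4330)| = 140 / 6124 = 0.022863
20 log₁₀(0.022863) = -32.82 dB

-32.8 dB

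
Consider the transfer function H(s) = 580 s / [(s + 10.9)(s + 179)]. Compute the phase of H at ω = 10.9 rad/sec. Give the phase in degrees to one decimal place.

41.5°

∠(j10.9) = 90.00°
∠(j10.9 + 10.9) = arctan(10.9/10.9) = 45.00°
∠(j10.9 + 179) = arctan(10.9/179) = 3.48°
∠H(j10.9) = 90.00° − (45.00° + 3.48°) = 41.52°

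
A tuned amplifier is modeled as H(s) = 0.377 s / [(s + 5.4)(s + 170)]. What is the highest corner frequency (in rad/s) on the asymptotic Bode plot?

170 rad/s

Break frequencies occur at each pole and zero magnitude: 5.4 rad/s, 170 rad/s.
The highest is 170 rad/s.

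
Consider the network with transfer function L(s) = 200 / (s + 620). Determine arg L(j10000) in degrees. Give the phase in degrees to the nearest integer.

∠(j10000 + 620) = arctan(10000/620) = 86.45°
∠L(j10000) = −86.45° = -86.45°

-86°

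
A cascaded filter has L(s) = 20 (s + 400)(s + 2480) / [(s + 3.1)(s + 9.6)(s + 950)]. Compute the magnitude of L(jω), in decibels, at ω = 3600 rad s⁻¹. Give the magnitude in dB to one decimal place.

-43.7 dB

|j3600 + 400| = √(3600² + 400²) = 3622
|j3600 + 2480| = √(3600² + 2480²) = 4372
|j3600 + 3.1| = √(3600² + 3.1²) = 3600
|j3600 + 9.6| = √(3600² + 9.6²) = 3600
|j3600 + 950| = √(3600² + 950²) = 3723
|L(j3600)| = 20 × 3622 × 4372 / (3600 × 3600 × 3723) = 0.006563
20 log₁₀(0.006563) = -43.66 dB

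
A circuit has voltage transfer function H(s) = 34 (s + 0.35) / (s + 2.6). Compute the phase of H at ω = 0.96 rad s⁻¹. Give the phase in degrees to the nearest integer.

∠(j0.96 + 0.35) = arctan(0.96/0.35) = 69.97°
∠(j0.96 + 2.6) = arctan(0.96/2.6) = 20.27°
∠H(j0.96) = 69.97° − 20.27° = 49.70°

50°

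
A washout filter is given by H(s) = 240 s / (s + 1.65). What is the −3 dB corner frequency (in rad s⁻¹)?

For a single-pole high-pass, the −3 dB point is at the pole: ω = 1.65 rad s⁻¹.

1.65 rad s⁻¹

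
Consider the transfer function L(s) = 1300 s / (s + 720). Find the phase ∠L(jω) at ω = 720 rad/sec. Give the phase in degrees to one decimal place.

45.0 deg

∠(j720) = 90.00°
∠(j720 + 720) = arctan(720/720) = 45.00°
∠L(j720) = 90.00° − 45.00° = 45.00°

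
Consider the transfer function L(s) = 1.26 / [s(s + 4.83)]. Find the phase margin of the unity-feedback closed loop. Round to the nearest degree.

87°

Gain crossover: |L(jω)| = 1 at ω ≈ 0.26 rad/sec.
∠L(j0.26) = −90° − arctan(0.26/4.83) ≈ -93.09°
PM = 180° + (-93.09°) = 86.91°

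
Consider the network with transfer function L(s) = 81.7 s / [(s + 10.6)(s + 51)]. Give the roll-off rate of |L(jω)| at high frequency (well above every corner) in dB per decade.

With 1 zero and 2 poles, the high-frequency asymptotic slope is 20 × (1 − 2) = -20 dB/decade.

-20 dB/decade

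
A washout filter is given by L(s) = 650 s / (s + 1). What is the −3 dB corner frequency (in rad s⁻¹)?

1 rad s⁻¹

For a single-pole high-pass, the −3 dB point is at the pole: ω = 1 rad s⁻¹.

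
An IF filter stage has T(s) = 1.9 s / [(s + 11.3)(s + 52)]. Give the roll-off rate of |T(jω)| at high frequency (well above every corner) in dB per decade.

-20 dB/decade

With 1 zero and 2 poles, the high-frequency asymptotic slope is 20 × (1 − 2) = -20 dB/decade.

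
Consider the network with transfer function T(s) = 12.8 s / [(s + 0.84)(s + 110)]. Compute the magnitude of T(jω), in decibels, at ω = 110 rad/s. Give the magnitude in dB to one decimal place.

-21.7 dB

|j110| = 110
|j110 + 0.84| = √(110² + 0.84²) = 110
|j110 + 110| = √(110² + 110²) = 155.6
|T(j110)| = 12.8 × 110 / (110 × 155.6) = 0.082279
20 log₁₀(0.082279) = -21.69 dB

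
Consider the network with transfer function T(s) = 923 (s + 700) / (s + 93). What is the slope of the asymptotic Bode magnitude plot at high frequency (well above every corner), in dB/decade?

With 1 zero and 1 pole, the high-frequency asymptotic slope is 20 × (1 − 1) = 0 dB/decade.

0 dB/decade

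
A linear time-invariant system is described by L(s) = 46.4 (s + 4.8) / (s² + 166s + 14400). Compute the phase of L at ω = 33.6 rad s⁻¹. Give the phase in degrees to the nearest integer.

59°

∠(j33.6 + 4.8) = arctan(33.6/4.8) = 81.87°
∠[(j33.6)² + 166(j33.6) + 14400] = ∠[13271 + j5577.6] = 22.80°
∠L(j33.6) = 81.87° − 22.80° = 59.07°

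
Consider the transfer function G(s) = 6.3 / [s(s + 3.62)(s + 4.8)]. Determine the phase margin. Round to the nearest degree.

Gain crossover: |G(jω)| = 1 at ω ≈ 0.36 rad/s.
∠G(j0.36) = −90° − arctan(0.36/3.62) − arctan(0.36/4.8) ≈ -99.96°
PM = 180° + (-99.96°) = 80.04°

80 deg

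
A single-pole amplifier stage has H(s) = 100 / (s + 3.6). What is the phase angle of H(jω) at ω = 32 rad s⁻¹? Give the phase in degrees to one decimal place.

-83.6°

∠(j32 + 3.6) = arctan(32/3.6) = 83.58°
∠H(j32) = −83.58° = -83.58°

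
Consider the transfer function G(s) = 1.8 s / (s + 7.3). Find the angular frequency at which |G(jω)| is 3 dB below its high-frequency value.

7.3 rad/s

For a single-pole high-pass, the −3 dB point is at the pole: ω = 7.3 rad/s.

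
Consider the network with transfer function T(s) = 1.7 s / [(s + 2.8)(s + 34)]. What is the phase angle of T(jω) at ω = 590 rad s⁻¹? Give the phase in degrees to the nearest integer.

-86°

∠(j590) = 90.00°
∠(j590 + 2.8) = arctan(590/2.8) = 89.73°
∠(j590 + 34) = arctan(590/34) = 86.70°
∠T(j590) = 90.00° − (89.73° + 86.70°) = -86.43°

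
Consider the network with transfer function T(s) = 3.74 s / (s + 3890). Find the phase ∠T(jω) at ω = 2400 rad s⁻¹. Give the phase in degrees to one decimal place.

∠(j2400) = 90.00°
∠(j2400 + 3890) = arctan(2400/3890) = 31.67°
∠T(j2400) = 90.00° − 31.67° = 58.33°

58.3°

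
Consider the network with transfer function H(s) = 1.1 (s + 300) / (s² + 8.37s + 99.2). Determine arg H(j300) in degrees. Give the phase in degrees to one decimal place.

-133.4°

∠(j300 + 300) = arctan(300/300) = 45.00°
∠[(j300)² + 8.37(j300) + 99.2] = ∠[-89901 + j2511] = 178.40°
∠H(j300) = 45.00° − 178.40° = -133.40°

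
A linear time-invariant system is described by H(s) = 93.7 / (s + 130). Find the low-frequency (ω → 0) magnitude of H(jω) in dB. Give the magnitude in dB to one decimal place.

H(0) = 93.7 / 130 = 0.72077
20 log₁₀(0.72077) = -2.84 dB

-2.8 dB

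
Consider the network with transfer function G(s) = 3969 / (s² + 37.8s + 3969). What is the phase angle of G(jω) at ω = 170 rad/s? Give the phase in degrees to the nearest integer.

-166°

∠[(j170)² + 37.8(j170) + 3969] = ∠[-24931 + j6426] = 165.55°
∠G(j170) = −165.55° = -165.55°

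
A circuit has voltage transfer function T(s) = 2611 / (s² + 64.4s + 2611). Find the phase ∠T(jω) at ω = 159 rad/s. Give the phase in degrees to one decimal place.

-155.7°

∠[(j159)² + 64.4(j159) + 2611] = ∠[-22670 + j10240] = 155.69°
∠T(j159) = −155.69° = -155.69°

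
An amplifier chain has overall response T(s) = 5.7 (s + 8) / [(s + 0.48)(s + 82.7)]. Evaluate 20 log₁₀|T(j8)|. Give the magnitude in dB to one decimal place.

-20.3 dB

|j8 + 8| = √(8² + 8²) = 11.31
|j8 + 0.48| = √(8² + 0.48²) = 8.014
|j8 + 82.7| = √(8² + 82.7²) = 83.09
|T(j8)| = 5.7 × 11.31 / (8.014 × 83.09) = 0.096846
20 log₁₀(0.096846) = -20.28 dB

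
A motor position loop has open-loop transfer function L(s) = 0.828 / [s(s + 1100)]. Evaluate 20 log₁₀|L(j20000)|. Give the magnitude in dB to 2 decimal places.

|j20000 + 1100| = √(20000² + 1100²) = 2.003e+04
|j20000| = 2e+04
|L(j20000)| = 0.828 / (2.003e+04 × 2e+04) = 2.0669e-09
20 log₁₀(2.0669e-09) = -173.694 dB

-173.69 dB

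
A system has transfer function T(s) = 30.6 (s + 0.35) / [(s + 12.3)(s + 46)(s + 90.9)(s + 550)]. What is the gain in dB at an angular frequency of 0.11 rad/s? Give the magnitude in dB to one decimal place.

-128.0 dB

|j0.11 + 0.35| = √(0.11² + 0.35²) = 0.3669
|j0.11 + 12.3| = √(0.11² + 12.3²) = 12.3
|j0.11 + 46| = √(0.11² + 46²) = 46
|j0.11 + 90.9| = √(0.11² + 90.9²) = 90.9
|j0.11 + 550| = √(0.11² + 550²) = 550
|T(j0.11)| = 30.6 × 0.3669 / (12.3 × 46 × 90.9 × 550) = 3.9686e-07
20 log₁₀(3.9686e-07) = -128.03 dB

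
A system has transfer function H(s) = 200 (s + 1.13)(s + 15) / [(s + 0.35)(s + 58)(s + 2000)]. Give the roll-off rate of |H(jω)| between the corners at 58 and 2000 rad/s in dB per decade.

0 dB/decade

In this band the factors already past their corner are: zero at 1.13, zero at 15, pole at 0.35, pole at 58; net slope = 0 dB/decade.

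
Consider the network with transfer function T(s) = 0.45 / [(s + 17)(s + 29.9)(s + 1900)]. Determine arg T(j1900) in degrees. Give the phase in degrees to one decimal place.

∠(j1900 + 17) = arctan(1900/17) = 89.49°
∠(j1900 + 29.9) = arctan(1900/29.9) = 89.10°
∠(j1900 + 1900) = arctan(1900/1900) = 45.00°
∠T(j1900) = − (89.49° + 89.10° + 45.00°) = -223.59°

-223.6°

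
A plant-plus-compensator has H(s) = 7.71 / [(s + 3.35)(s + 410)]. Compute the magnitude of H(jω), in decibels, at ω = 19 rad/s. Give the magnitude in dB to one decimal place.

-60.2 dB

|j19 + 3.35| = √(19² + 3.35²) = 19.29
|j19 + 410| = √(19² + 410²) = 410.4
|H(j19)| = 7.71 / (19.29 × 410.4) = 0.00097365
20 log₁₀(0.00097365) = -60.23 dB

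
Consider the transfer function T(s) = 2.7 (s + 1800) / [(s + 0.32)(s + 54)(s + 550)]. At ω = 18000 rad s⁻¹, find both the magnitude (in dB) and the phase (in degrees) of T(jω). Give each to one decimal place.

|T| = -161.5 dB, ∠T = -183.8°

|j18000 + 1800| = √(18000² + 1800²) = 1.809e+04
|j18000 + 0.32| = √(18000² + 0.32²) = 1.8e+04
|j18000 + 54| = √(18000² + 54²) = 1.8e+04
|j18000 + 550| = √(18000² + 550²) = 1.801e+04
|T(j18000)| = 2.7 × 1.809e+04 / (1.8e+04 × 1.8e+04 × 1.801e+04) = 8.371e-09
20 log₁₀(8.371e-09) = -161.54 dB
∠(j18000 + 1800) = arctan(18000/1800) = 84.29°
∠(j18000 + 0.32) = arctan(18000/0.32) = 90.00°
∠(j18000 + 54) = arctan(18000/54) = 89.83°
∠(j18000 + 550) = arctan(18000/550) = 88.25°
∠T(j18000) = 84.29° − (90.00° + 89.83° + 88.25°) = -183.79°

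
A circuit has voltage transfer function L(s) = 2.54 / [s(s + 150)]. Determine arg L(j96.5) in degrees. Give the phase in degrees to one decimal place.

-122.8 deg

∠(j96.5 + 150) = arctan(96.5/150) = 32.75°
∠(j96.5) = 90.00°
∠L(j96.5) = − (32.75° + 90.00°) = -122.75°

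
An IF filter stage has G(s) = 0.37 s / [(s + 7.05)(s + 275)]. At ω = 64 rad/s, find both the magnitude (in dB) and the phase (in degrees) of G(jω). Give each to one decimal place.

|j64| = 64
|j64 + 7.05| = √(64² + 7.05²) = 64.39
|j64 + 275| = √(64² + 275²) = 282.3
|G(j64)| = 0.37 × 64 / (64.39 × 282.3) = 0.0013026
20 log₁₀(0.0013026) = -57.70 dB
∠(j64) = 90.00°
∠(j64 + 7.05) = arctan(64/7.05) = 83.71°
∠(j64 + 275) = arctan(64/275) = 13.10°
∠G(j64) = 90.00° − (83.71° + 13.10°) = -6.81°

|G| = -57.7 dB, ∠G = -6.8°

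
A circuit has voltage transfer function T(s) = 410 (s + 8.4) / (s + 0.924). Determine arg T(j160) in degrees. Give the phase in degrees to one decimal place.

∠(j160 + 8.4) = arctan(160/8.4) = 86.99°
∠(j160 + 0.924) = arctan(160/0.924) = 89.67°
∠T(j160) = 86.99° − 89.67° = -2.67°

-2.7 deg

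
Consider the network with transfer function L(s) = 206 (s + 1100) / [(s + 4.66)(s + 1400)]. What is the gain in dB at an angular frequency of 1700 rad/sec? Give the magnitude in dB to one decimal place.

-19.1 dB

|j1700 + 1100| = √(1700² + 1100²) = 2025
|j1700 + 4.66| = √(1700² + 4.66²) = 1700
|j1700 + 1400| = √(1700² + 1400²) = 2202
|L(j1700)| = 206 × 2025 / (1700 × 2202) = 0.11141
20 log₁₀(0.11141) = -19.06 dB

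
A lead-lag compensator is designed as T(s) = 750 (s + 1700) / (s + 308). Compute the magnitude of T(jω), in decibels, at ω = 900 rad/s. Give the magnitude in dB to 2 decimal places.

63.62 dB

|j900 + 1700| = √(900² + 1700²) = 1924
|j900 + 308| = √(900² + 308²) = 951.2
|T(j900)| = 750 × 1924 / 951.2 = 1516.6
20 log₁₀(1516.6) = 63.617 dB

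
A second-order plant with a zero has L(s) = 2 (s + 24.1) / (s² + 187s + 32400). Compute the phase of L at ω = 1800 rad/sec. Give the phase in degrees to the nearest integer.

∠(j1800 + 24.1) = arctan(1800/24.1) = 89.23°
∠[(j1800)² + 187(j1800) + 32400] = ∠[-3.2076e+06 + j3.366e+05] = 174.01°
∠L(j1800) = 89.23° − 174.01° = -84.78°

-85 deg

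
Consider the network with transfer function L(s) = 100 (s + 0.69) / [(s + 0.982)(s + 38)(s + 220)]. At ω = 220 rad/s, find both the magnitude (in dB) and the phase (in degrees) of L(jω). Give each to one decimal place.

|L| = -56.8 dB, ∠L = -125.1°

|j220 + 0.69| = √(220² + 0.69²) = 220
|j220 + 0.982| = √(220² + 0.982²) = 220
|j220 + 38| = √(220² + 38²) = 223.3
|j220 + 220| = √(220² + 220²) = 311.1
|L(j220)| = 100 × 220 / (220 × 223.3 × 311.1) = 0.0014396
20 log₁₀(0.0014396) = -56.83 dB
∠(j220 + 0.69) = arctan(220/0.69) = 89.82°
∠(j220 + 0.982) = arctan(220/0.982) = 89.74°
∠(j220 + 38) = arctan(220/38) = 80.20°
∠(j220 + 220) = arctan(220/220) = 45.00°
∠L(j220) = 89.82° − (89.74° + 80.20° + 45.00°) = -125.12°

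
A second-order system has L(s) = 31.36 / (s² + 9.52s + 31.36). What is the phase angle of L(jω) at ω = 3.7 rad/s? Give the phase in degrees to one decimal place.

∠[(j3.7)² + 9.52(j3.7) + 31.36] = ∠[17.67 + j35.224] = 63.36°
∠L(j3.7) = −63.36° = -63.36°

-63.4 deg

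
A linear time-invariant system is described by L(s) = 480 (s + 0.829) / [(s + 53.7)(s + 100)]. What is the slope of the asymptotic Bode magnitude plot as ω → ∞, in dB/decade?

-20 dB/decade

With 1 zero and 2 poles, the high-frequency asymptotic slope is 20 × (1 − 2) = -20 dB/decade.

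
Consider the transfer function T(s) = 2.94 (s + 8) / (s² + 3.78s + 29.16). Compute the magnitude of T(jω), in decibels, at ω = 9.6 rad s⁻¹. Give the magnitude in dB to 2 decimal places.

|j9.6 + 8| = √(9.6² + 8²) = 12.5
|(j9.6)² + 3.78(j9.6) + 29.16| = |-63 + j36.288| = 72.7
|T(j9.6)| = 2.94 × 12.5 / 72.7 = 0.50533
20 log₁₀(0.50533) = -5.928 dB

-5.93 dB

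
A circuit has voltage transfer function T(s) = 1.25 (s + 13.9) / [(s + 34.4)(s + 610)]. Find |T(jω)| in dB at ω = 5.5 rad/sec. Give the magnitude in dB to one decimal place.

|j5.5 + 13.9| = √(5.5² + 13.9²) = 14.95
|j5.5 + 34.4| = √(5.5² + 34.4²) = 34.84
|j5.5 + 610| = √(5.5² + 610²) = 610
|T(j5.5)| = 1.25 × 14.95 / (34.84 × 610) = 0.00087927
20 log₁₀(0.00087927) = -61.12 dB

-61.1 dB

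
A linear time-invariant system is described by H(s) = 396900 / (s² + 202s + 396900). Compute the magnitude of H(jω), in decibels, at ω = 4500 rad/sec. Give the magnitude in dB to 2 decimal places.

-33.99 dB

|(j4500)² + 202(j4500) + 396900| = |-1.9853e+07 + j9.09e+05| = 1.987e+07
|H(j4500)| = 396900 / 1.987e+07 = 0.019971
20 log₁₀(0.019971) = -33.992 dB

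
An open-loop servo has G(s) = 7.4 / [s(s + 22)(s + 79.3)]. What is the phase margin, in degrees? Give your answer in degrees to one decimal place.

Gain crossover: |G(jω)| = 1 at ω ≈ 0.00424 rad/sec.
∠G(j0.00424) = −90° − arctan(0.00424/22) − arctan(0.00424/79.3) ≈ -90.01°
PM = 180° + (-90.01°) = 89.99°

90.0°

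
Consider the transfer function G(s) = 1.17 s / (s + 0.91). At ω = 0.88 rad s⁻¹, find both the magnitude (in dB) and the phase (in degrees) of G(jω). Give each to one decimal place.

|j0.88| = 0.88
|j0.88 + 0.91| = √(0.88² + 0.91²) = 1.266
|G(j0.88)| = 1.17 × 0.88 / 1.266 = 0.81334
20 log₁₀(0.81334) = -1.79 dB
∠(j0.88) = 90.00°
∠(j0.88 + 0.91) = arctan(0.88/0.91) = 44.04°
∠G(j0.88) = 90.00° − 44.04° = 45.96°

|G| = -1.8 dB, ∠G = 46.0°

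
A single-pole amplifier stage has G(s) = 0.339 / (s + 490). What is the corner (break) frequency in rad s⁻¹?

490 rad s⁻¹

The single real pole at s = −490 gives a corner at ω = 490 rad s⁻¹.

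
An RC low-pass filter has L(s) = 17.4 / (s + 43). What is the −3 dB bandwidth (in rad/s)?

43 rad/s

For a single-pole low-pass, the −3 dB point is at the pole: ω = 43 rad/s.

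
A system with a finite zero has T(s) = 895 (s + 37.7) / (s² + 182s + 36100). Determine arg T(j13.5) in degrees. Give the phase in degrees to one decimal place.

15.8°

∠(j13.5 + 37.7) = arctan(13.5/37.7) = 19.70°
∠[(j13.5)² + 182(j13.5) + 36100] = ∠[35918 + j2457] = 3.91°
∠T(j13.5) = 19.70° − 3.91° = 15.79°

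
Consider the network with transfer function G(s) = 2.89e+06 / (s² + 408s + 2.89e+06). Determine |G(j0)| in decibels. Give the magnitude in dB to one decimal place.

G(0) = 2.89e+06 / 2.89e+06 = 1
20 log₁₀(1) = 0.00 dB

0.0 dB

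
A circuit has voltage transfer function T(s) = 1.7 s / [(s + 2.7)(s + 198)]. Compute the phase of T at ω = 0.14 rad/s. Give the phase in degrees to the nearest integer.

∠(j0.14) = 90.00°
∠(j0.14 + 2.7) = arctan(0.14/2.7) = 2.97°
∠(j0.14 + 198) = arctan(0.14/198) = 0.04°
∠T(j0.14) = 90.00° − (2.97° + 0.04°) = 86.99°

87°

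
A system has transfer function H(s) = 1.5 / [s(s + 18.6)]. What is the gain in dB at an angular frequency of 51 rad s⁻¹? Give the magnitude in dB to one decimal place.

|j51 + 18.6| = √(51² + 18.6²) = 54.29
|j51| = 51
|H(j51)| = 1.5 / (54.29 × 51) = 0.00054179
20 log₁₀(0.00054179) = -65.32 dB

-65.3 dB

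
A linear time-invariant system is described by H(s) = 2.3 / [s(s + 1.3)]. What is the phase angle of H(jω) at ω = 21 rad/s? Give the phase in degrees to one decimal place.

-176.5°

∠(j21 + 1.3) = arctan(21/1.3) = 86.46°
∠(j21) = 90.00°
∠H(j21) = − (86.46° + 90.00°) = -176.46°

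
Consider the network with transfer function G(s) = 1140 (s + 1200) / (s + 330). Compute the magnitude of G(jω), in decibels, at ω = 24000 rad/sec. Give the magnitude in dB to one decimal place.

|j24000 + 1200| = √(24000² + 1200²) = 2.403e+04
|j24000 + 330| = √(24000² + 330²) = 2.4e+04
|G(j24000)| = 1140 × 2.403e+04 / 2.4e+04 = 1141.3
20 log₁₀(1141.3) = 61.15 dB

61.1 dB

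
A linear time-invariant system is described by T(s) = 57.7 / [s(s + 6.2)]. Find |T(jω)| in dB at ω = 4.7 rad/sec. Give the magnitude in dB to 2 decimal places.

3.96 dB

|j4.7 + 6.2| = √(4.7² + 6.2²) = 7.78
|j4.7| = 4.7
|T(j4.7)| = 57.7 / (7.78 × 4.7) = 1.5779
20 log₁₀(1.5779) = 3.962 dB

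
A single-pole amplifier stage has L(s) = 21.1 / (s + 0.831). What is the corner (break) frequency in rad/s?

The single real pole at s = −0.831 gives a corner at ω = 0.831 rad/s.

0.831 rad/s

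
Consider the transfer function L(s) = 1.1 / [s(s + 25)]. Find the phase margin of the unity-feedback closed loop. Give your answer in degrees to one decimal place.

Gain crossover: |L(jω)| = 1 at ω ≈ 0.044 rad/s.
∠L(j0.044) = −90° − arctan(0.044/25) ≈ -90.10°
PM = 180° + (-90.10°) = 89.90°

89.9 deg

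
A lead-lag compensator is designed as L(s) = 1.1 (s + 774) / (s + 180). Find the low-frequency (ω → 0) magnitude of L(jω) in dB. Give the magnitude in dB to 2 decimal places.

L(0) = 1.1 × 774 / 180 = 4.73
20 log₁₀(4.73) = 13.497 dB

13.50 dB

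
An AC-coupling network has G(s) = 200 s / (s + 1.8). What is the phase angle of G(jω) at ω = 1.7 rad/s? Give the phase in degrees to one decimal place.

46.6°

∠(j1.7) = 90.00°
∠(j1.7 + 1.8) = arctan(1.7/1.8) = 43.36°
∠G(j1.7) = 90.00° − 43.36° = 46.64°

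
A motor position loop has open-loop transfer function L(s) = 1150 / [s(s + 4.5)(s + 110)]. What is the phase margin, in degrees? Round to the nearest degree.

64°

Gain crossover: |L(jω)| = 1 at ω ≈ 2.1 rad s⁻¹.
∠L(j2.1) = −90° − arctan(2.1/4.5) − arctan(2.1/110) ≈ -116.16°
PM = 180° + (-116.16°) = 63.84°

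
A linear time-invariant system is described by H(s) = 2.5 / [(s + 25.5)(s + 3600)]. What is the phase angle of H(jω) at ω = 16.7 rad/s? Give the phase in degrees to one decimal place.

-33.5°

∠(j16.7 + 25.5) = arctan(16.7/25.5) = 33.22°
∠(j16.7 + 3600) = arctan(16.7/3600) = 0.27°
∠H(j16.7) = − (33.22° + 0.27°) = -33.49°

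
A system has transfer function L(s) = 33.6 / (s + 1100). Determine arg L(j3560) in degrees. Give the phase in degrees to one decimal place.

∠(j3560 + 1100) = arctan(3560/1100) = 72.83°
∠L(j3560) = −72.83° = -72.83°

-72.8°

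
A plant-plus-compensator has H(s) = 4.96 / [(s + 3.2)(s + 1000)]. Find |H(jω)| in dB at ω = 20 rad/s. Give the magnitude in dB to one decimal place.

-72.2 dB

|j20 + 3.2| = √(20² + 3.2²) = 20.25
|j20 + 1000| = √(20² + 1000²) = 1000
|H(j20)| = 4.96 / (20.25 × 1000) = 0.00024484
20 log₁₀(0.00024484) = -72.22 dB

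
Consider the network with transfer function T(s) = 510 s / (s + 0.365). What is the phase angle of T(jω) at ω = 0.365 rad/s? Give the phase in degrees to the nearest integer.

45 deg

∠(j0.365) = 90.00°
∠(j0.365 + 0.365) = arctan(0.365/0.365) = 45.00°
∠T(j0.365) = 90.00° − 45.00° = 45.00°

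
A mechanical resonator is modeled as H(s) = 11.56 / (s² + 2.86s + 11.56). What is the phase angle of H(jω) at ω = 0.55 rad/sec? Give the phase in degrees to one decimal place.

-8.0 deg

∠[(j0.55)² + 2.86(j0.55) + 11.56] = ∠[11.258 + j1.573] = 7.95°
∠H(j0.55) = −7.95° = -7.95°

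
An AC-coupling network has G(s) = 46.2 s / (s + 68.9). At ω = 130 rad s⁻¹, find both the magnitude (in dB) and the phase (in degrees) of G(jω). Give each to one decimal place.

|j130| = 130
|j130 + 68.9| = √(130² + 68.9²) = 147.1
|G(j130)| = 46.2 × 130 / 147.1 = 40.821
20 log₁₀(40.821) = 32.22 dB
∠(j130) = 90.00°
∠(j130 + 68.9) = arctan(130/68.9) = 62.08°
∠G(j130) = 90.00° − 62.08° = 27.92°

|G| = 32.2 dB, ∠G = 27.9 deg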